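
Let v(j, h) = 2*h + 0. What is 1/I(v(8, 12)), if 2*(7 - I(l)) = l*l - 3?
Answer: -2/559 ≈ -0.0035778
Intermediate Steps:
v(j, h) = 2*h
I(l) = 17/2 - l²/2 (I(l) = 7 - (l*l - 3)/2 = 7 - (l² - 3)/2 = 7 - (-3 + l²)/2 = 7 + (3/2 - l²/2) = 17/2 - l²/2)
1/I(v(8, 12)) = 1/(17/2 - (2*12)²/2) = 1/(17/2 - ½*24²) = 1/(17/2 - ½*576) = 1/(17/2 - 288) = 1/(-559/2) = -2/559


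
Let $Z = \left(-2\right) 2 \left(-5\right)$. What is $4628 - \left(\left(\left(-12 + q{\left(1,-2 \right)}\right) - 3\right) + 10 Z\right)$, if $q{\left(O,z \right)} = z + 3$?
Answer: $4442$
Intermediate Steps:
$q{\left(O,z \right)} = 3 + z$
$Z = 20$ ($Z = \left(-4\right) \left(-5\right) = 20$)
$4628 - \left(\left(\left(-12 + q{\left(1,-2 \right)}\right) - 3\right) + 10 Z\right) = 4628 - \left(\left(\left(-12 + \left(3 - 2\right)\right) - 3\right) + 10 \cdot 20\right) = 4628 - \left(\left(\left(-12 + 1\right) - 3\right) + 200\right) = 4628 - \left(\left(-11 - 3\right) + 200\right) = 4628 - \left(-14 + 200\right) = 4628 - 186 = 4442$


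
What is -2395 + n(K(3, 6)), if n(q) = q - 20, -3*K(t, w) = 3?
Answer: -2416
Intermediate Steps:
K(t, w) = -1 (K(t, w) = -⅓*3 = -1)
n(q) = -20 + q
-2395 + n(K(3, 6)) = -2395 + (-20 - 1) = -2395 - 21 = -2416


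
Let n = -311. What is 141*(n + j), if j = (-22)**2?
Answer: 24393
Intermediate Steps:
j = 484
141*(n + j) = 141*(-311 + 484) = 141*173 = 24393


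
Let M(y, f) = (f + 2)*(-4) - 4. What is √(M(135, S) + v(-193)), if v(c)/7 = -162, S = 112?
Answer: I*√1594 ≈ 39.925*I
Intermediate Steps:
M(y, f) = -12 - 4*f (M(y, f) = (2 + f)*(-4) - 4 = (-8 - 4*f) - 4 = -12 - 4*f)
v(c) = -1134 (v(c) = 7*(-162) = -1134)
√(M(135, S) + v(-193)) = √((-12 - 4*112) - 1134) = √((-12 - 448) - 1134) = √(-460 - 1134) = √(-1594) = I*√1594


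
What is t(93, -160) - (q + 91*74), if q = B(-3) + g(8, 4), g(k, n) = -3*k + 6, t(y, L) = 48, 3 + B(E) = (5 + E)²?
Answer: -6669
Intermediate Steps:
B(E) = -3 + (5 + E)²
g(k, n) = 6 - 3*k
q = -17 (q = (-3 + (5 - 3)²) + (6 - 3*8) = (-3 + 2²) + (6 - 24) = (-3 + 4) - 18 = 1 - 18 = -17)
t(93, -160) - (q + 91*74) = 48 - (-17 + 91*74) = 48 - (-17 + 6734) = 48 - 1*6717 = 48 - 6717 = -6669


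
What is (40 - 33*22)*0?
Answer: 0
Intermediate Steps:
(40 - 33*22)*0 = (40 - 726)*0 = -686*0 = 0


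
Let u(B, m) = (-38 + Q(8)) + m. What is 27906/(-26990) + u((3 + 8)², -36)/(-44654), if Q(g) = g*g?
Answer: -311461156/301302865 ≈ -1.0337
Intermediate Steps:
Q(g) = g²
u(B, m) = 26 + m (u(B, m) = (-38 + 8²) + m = (-38 + 64) + m = 26 + m)
27906/(-26990) + u((3 + 8)², -36)/(-44654) = 27906/(-26990) + (26 - 36)/(-44654) = 27906*(-1/26990) - 10*(-1/44654) = -13953/13495 + 5/22327 = -311461156/301302865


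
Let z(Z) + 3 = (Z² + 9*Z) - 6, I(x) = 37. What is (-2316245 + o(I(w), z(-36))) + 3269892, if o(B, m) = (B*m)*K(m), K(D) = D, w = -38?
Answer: 35266300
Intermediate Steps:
z(Z) = -9 + Z² + 9*Z (z(Z) = -3 + ((Z² + 9*Z) - 6) = -3 + (-6 + Z² + 9*Z) = -9 + Z² + 9*Z)
o(B, m) = B*m² (o(B, m) = (B*m)*m = B*m²)
(-2316245 + o(I(w), z(-36))) + 3269892 = (-2316245 + 37*(-9 + (-36)² + 9*(-36))²) + 3269892 = (-2316245 + 37*(-9 + 1296 - 324)²) + 3269892 = (-2316245 + 37*963²) + 3269892 = (-2316245 + 37*927369) + 3269892 = (-2316245 + 34312653) + 3269892 = 31996408 + 3269892 = 35266300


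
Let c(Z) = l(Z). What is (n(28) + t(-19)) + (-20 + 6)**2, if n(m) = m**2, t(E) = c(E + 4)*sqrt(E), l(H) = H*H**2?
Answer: 980 - 3375*I*sqrt(19) ≈ 980.0 - 14711.0*I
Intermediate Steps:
l(H) = H**3
c(Z) = Z**3
t(E) = sqrt(E)*(4 + E)**3 (t(E) = (E + 4)**3*sqrt(E) = (4 + E)**3*sqrt(E) = sqrt(E)*(4 + E)**3)
(n(28) + t(-19)) + (-20 + 6)**2 = (28**2 + sqrt(-19)*(4 - 19)**3) + (-20 + 6)**2 = (784 + (I*sqrt(19))*(-15)**3) + (-14)**2 = (784 + (I*sqrt(19))*(-3375)) + 196 = (784 - 3375*I*sqrt(19)) + 196 = 980 - 3375*I*sqrt(19)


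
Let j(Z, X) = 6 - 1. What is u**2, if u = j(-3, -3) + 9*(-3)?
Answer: 484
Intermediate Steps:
j(Z, X) = 5
u = -22 (u = 5 + 9*(-3) = 5 - 27 = -22)
u**2 = (-22)**2 = 484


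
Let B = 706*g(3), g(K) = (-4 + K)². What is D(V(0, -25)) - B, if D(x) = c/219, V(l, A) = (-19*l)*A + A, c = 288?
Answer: -51442/73 ≈ -704.68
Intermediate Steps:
V(l, A) = A - 19*A*l (V(l, A) = -19*A*l + A = A - 19*A*l)
D(x) = 96/73 (D(x) = 288/219 = 288*(1/219) = 96/73)
B = 706 (B = 706*(-4 + 3)² = 706*(-1)² = 706*1 = 706)
D(V(0, -25)) - B = 96/73 - 1*706 = 96/73 - 706 = -51442/73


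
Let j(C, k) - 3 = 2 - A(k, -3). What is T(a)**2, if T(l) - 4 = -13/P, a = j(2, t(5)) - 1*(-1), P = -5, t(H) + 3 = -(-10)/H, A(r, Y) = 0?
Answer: 1089/25 ≈ 43.560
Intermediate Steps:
t(H) = -3 + 10/H (t(H) = -3 - (-10)/H = -3 + 10/H)
j(C, k) = 5 (j(C, k) = 3 + (2 - 1*0) = 3 + (2 + 0) = 3 + 2 = 5)
a = 6 (a = 5 - 1*(-1) = 5 + 1 = 6)
T(l) = 33/5 (T(l) = 4 - 13/(-5) = 4 - 13*(-1/5) = 4 + 13/5 = 33/5)
T(a)**2 = (33/5)**2 = 1089/25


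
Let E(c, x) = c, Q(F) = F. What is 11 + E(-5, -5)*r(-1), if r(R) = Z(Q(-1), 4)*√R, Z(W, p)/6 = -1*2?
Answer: 11 + 60*I ≈ 11.0 + 60.0*I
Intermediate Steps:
Z(W, p) = -12 (Z(W, p) = 6*(-1*2) = 6*(-2) = -12)
r(R) = -12*√R
11 + E(-5, -5)*r(-1) = 11 - (-60)*√(-1) = 11 - (-60)*I = 11 + 60*I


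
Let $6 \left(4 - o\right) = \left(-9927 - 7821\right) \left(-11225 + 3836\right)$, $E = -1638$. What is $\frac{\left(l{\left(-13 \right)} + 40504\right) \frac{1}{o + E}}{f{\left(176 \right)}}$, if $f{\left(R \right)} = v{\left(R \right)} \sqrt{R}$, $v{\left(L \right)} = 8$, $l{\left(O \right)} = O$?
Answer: $- \frac{3681 \sqrt{11}}{699465472} \approx -1.7454 \cdot 10^{-5}$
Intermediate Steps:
$o = -21856658$ ($o = 4 - \frac{\left(-9927 - 7821\right) \left(-11225 + 3836\right)}{6} = 4 - \frac{\left(-17748\right) \left(-7389\right)}{6} = 4 - 21856662 = -21856658$)
$f{\left(R \right)} = 8 \sqrt{R}$
$\frac{\left(l{\left(-13 \right)} + 40504\right) \frac{1}{o + E}}{f{\left(176 \right)}} = \frac{\left(-13 + 40504\right) \frac{1}{-21856658 - 1638}}{8 \sqrt{176}} = \frac{40491 \frac{1}{-21858296}}{8 \cdot 4 \sqrt{11}} = \frac{40491 \left(- \frac{1}{21858296}\right)}{32 \sqrt{11}} = - \frac{40491 \frac{\sqrt{11}}{352}}{21858296} = - \frac{3681 \sqrt{11}}{699465472}$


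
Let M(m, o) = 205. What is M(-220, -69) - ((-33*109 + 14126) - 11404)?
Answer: 1080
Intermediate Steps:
M(-220, -69) - ((-33*109 + 14126) - 11404) = 205 - ((-33*109 + 14126) - 11404) = 205 - ((-3597 + 14126) - 11404) = 205 - (10529 - 11404) = 205 - 1*(-875) = 205 + 875 = 1080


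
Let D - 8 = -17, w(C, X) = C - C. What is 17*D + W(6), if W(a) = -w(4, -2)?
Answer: -153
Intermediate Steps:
w(C, X) = 0
D = -9 (D = 8 - 17 = -9)
W(a) = 0 (W(a) = -1*0 = 0)
17*D + W(6) = 17*(-9) + 0 = -153 + 0 = -153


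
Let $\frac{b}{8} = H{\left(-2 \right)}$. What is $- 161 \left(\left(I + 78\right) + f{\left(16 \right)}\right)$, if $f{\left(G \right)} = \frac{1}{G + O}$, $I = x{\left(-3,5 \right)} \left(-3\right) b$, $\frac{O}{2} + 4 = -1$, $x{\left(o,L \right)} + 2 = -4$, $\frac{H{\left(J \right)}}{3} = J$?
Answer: $\frac{759115}{6} \approx 1.2652 \cdot 10^{5}$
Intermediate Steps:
$H{\left(J \right)} = 3 J$
$x{\left(o,L \right)} = -6$ ($x{\left(o,L \right)} = -2 - 4 = -6$)
$O = -10$ ($O = -8 + 2 \left(-1\right) = -8 - 2 = -10$)
$b = -48$ ($b = 8 \cdot 3 \left(-2\right) = 8 \left(-6\right) = -48$)
$I = -864$ ($I = \left(-6\right) \left(-3\right) \left(-48\right) = 18 \left(-48\right) = -864$)
$f{\left(G \right)} = \frac{1}{-10 + G}$ ($f{\left(G \right)} = \frac{1}{G - 10} = \frac{1}{-10 + G}$)
$- 161 \left(\left(I + 78\right) + f{\left(16 \right)}\right) = - 161 \left(\left(-864 + 78\right) + \frac{1}{-10 + 16}\right) = - 161 \left(-786 + \frac{1}{6}\right) = \left(-161\right) \left(- \frac{4715}{6}\right) = \frac{759115}{6}$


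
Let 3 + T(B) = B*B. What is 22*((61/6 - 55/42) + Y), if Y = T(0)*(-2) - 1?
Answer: 2134/7 ≈ 304.86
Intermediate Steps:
T(B) = -3 + B² (T(B) = -3 + B*B = -3 + B²)
Y = 5 (Y = (-3 + 0²)*(-2) - 1 = (-3 + 0)*(-2) - 1 = -3*(-2) - 1 = 6 - 1 = 5)
22*((61/6 - 55/42) + Y) = 22*((61/6 - 55/42) + 5) = 22*(62/7 + 5) = 22*(97/7) = 2134/7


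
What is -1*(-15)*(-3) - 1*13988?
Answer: -14033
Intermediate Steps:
-1*(-15)*(-3) - 1*13988 = 15*(-3) - 13988 = -45 - 13988 = -14033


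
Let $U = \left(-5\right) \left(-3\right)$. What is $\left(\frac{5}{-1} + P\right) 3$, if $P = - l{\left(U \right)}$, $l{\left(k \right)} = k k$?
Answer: $-690$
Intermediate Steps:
$U = 15$
$l{\left(k \right)} = k^{2}$
$P = -225$ ($P = - 15^{2} = \left(-1\right) 225 = -225$)
$\left(\frac{5}{-1} + P\right) 3 = \left(\frac{5}{-1} - 225\right) 3 = \left(5 \left(-1\right) - 225\right) 3 = \left(-5 - 225\right) 3 = \left(-230\right) 3 = -690$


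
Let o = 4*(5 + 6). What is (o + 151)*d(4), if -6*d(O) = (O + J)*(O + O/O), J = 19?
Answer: -7475/2 ≈ -3737.5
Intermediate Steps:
o = 44 (o = 4*11 = 44)
d(O) = -(1 + O)*(19 + O)/6 (d(O) = -(O + 19)*(O + O/O)/6 = -(19 + O)*(O + 1)/6 = -(19 + O)*(1 + O)/6 = -(1 + O)*(19 + O)/6)
(o + 151)*d(4) = (44 + 151)*(-19/6 - 10/3*4 - 1/6*4**2) = 195*(-19/6 - 40/3 - 1/6*16) = 195*(-19/6 - 40/3 - 8/3) = 195*(-115/6) = -7475/2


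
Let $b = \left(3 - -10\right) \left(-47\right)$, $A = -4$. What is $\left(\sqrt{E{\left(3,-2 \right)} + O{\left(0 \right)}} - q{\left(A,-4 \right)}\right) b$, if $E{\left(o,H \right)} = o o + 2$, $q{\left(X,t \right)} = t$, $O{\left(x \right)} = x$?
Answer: $-2444 - 611 \sqrt{11} \approx -4470.5$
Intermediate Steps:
$E{\left(o,H \right)} = 2 + o^{2}$ ($E{\left(o,H \right)} = o^{2} + 2 = 2 + o^{2}$)
$b = -611$ ($b = \left(3 + 10\right) \left(-47\right) = 13 \left(-47\right) = -611$)
$\left(\sqrt{E{\left(3,-2 \right)} + O{\left(0 \right)}} - q{\left(A,-4 \right)}\right) b = \left(\sqrt{\left(2 + 3^{2}\right) + 0} - -4\right) \left(-611\right) = \left(\sqrt{\left(2 + 9\right) + 0} + 4\right) \left(-611\right) = \left(\sqrt{11 + 0} + 4\right) \left(-611\right) = \left(\sqrt{11} + 4\right) \left(-611\right) = \left(4 + \sqrt{11}\right) \left(-611\right) = -2444 - 611 \sqrt{11}$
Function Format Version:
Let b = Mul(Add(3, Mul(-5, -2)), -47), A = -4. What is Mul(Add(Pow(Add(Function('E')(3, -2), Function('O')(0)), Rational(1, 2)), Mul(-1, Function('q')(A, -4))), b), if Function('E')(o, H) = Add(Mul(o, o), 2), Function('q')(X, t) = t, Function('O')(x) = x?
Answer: Add(-2444, Mul(-611, Pow(11, Rational(1, 2)))) ≈ -4470.5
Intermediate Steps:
Function('E')(o, H) = Add(2, Pow(o, 2)) (Function('E')(o, H) = Add(Pow(o, 2), 2) = Add(2, Pow(o, 2)))
b = -611 (b = Mul(Add(3, 10), -47) = Mul(13, -47) = -611)
Mul(Add(Pow(Add(Function('E')(3, -2), Function('O')(0)), Rational(1, 2)), Mul(-1, Function('q')(A, -4))), b) = Mul(Add(Pow(Add(Add(2, Pow(3, 2)), 0), Rational(1, 2)), Mul(-1, -4)), -611) = Mul(Add(Pow(Add(Add(2, 9), 0), Rational(1, 2)), 4), -611) = Mul(Add(Pow(Add(11, 0), Rational(1, 2)), 4), -611) = Mul(Add(Pow(11, Rational(1, 2)), 4), -611) = Mul(Add(4, Pow(11, Rational(1, 2))), -611) = Add(-2444, Mul(-611, Pow(11, Rational(1, 2))))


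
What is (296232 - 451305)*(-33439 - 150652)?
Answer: 28547543643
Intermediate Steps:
(296232 - 451305)*(-33439 - 150652) = -155073*(-184091) = 28547543643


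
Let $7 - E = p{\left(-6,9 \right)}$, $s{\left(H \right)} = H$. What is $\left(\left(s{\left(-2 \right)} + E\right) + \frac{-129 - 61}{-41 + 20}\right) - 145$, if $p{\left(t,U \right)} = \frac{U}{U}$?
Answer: $- \frac{2771}{21} \approx -131.95$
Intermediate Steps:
$p{\left(t,U \right)} = 1$
$E = 6$ ($E = 7 - 1 = 6$)
$\left(\left(s{\left(-2 \right)} + E\right) + \frac{-129 - 61}{-41 + 20}\right) - 145 = \left(\left(-2 + 6\right) + \frac{-129 - 61}{-41 + 20}\right) - 145 = \left(4 - \frac{190}{-21}\right) - 145 = \left(4 - - \frac{190}{21}\right) - 145 = \left(4 + \frac{190}{21}\right) - 145 = \frac{274}{21} - 145 = - \frac{2771}{21}$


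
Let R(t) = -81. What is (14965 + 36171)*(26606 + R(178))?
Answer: 1356382400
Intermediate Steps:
(14965 + 36171)*(26606 + R(178)) = (14965 + 36171)*(26606 - 81) = 51136*26525 = 1356382400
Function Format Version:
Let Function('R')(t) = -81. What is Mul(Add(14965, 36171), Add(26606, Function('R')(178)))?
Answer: 1356382400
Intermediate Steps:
Mul(Add(14965, 36171), Add(26606, Function('R')(178))) = Mul(Add(14965, 36171), Add(26606, -81)) = Mul(51136, 26525) = 1356382400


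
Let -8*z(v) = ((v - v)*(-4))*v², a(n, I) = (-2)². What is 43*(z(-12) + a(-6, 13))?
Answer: 172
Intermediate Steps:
a(n, I) = 4
z(v) = 0 (z(v) = -(v - v)*(-4)*v²/8 = -0*(-4)*v²/8 = -0*v² = -⅛*0 = 0)
43*(z(-12) + a(-6, 13)) = 43*(0 + 4) = 43*4 = 172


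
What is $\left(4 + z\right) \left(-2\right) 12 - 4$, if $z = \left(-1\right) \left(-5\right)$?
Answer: $-220$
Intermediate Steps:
$z = 5$
$\left(4 + z\right) \left(-2\right) 12 - 4 = \left(4 + 5\right) \left(-2\right) 12 - 4 = 9 \left(-2\right) 12 - 4 = \left(-18\right) 12 - 4 = -216 - 4 = -220$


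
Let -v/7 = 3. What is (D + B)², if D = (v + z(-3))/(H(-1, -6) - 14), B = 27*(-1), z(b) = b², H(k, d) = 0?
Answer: 33489/49 ≈ 683.45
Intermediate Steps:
v = -21 (v = -7*3 = -21)
B = -27
D = 6/7 (D = (-21 + (-3)²)/(0 - 14) = (-21 + 9)/(-14) = -12*(-1/14) = 6/7 ≈ 0.85714)
(D + B)² = (6/7 - 27)² = (-183/7)² = 33489/49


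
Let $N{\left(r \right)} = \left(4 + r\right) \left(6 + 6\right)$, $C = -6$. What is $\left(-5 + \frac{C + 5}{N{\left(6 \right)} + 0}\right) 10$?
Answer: $- \frac{601}{12} \approx -50.083$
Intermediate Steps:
$N{\left(r \right)} = 48 + 12 r$ ($N{\left(r \right)} = \left(4 + r\right) 12 = 48 + 12 r$)
$\left(-5 + \frac{C + 5}{N{\left(6 \right)} + 0}\right) 10 = \left(-5 + \frac{-6 + 5}{\left(48 + 12 \cdot 6\right) + 0}\right) 10 = \left(-5 - \frac{1}{\left(48 + 72\right) + 0}\right) 10 = \left(-5 - \frac{1}{120 + 0}\right) 10 = \left(-5 - \frac{1}{120}\right) 10 = \left(- \frac{601}{120}\right) 10 = - \frac{601}{12}$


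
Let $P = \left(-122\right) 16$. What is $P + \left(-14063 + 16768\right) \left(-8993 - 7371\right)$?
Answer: $-44266572$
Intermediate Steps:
$P = -1952$
$P + \left(-14063 + 16768\right) \left(-8993 - 7371\right) = -1952 + \left(-14063 + 16768\right) \left(-8993 - 7371\right) = -1952 + 2705 \left(-16364\right) = -1952 - 44264620 = -44266572$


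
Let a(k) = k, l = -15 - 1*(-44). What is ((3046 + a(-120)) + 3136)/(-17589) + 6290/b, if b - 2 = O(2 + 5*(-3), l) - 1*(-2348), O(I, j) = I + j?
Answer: 3703543/1600599 ≈ 2.3138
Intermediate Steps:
l = 29 (l = -15 + 44 = 29)
b = 2366 (b = 2 + (((2 + 5*(-3)) + 29) - 1*(-2348)) = 2 + (((2 - 15) + 29) + 2348) = 2 + ((-13 + 29) + 2348) = 2 + (16 + 2348) = 2 + 2364 = 2366)
((3046 + a(-120)) + 3136)/(-17589) + 6290/b = ((3046 - 120) + 3136)/(-17589) + 6290/2366 = (2926 + 3136)*(-1/17589) + 6290*(1/2366) = 6062*(-1/17589) + 3145/1183 = -6062/17589 + 3145/1183 = 3703543/1600599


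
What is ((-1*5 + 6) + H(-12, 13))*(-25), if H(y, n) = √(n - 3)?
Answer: -25 - 25*√10 ≈ -104.06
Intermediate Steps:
H(y, n) = √(-3 + n)
((-1*5 + 6) + H(-12, 13))*(-25) = ((-1*5 + 6) + √(-3 + 13))*(-25) = ((-5 + 6) + √10)*(-25) = (1 + √10)*(-25) = -25 - 25*√10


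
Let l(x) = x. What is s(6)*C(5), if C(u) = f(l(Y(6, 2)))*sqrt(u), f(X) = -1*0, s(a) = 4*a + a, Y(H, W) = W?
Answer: 0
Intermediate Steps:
s(a) = 5*a
f(X) = 0
C(u) = 0 (C(u) = 0*sqrt(u) = 0)
s(6)*C(5) = (5*6)*0 = 30*0 = 0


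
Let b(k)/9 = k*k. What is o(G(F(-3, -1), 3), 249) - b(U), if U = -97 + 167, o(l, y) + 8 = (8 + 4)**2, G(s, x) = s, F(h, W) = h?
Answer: -43964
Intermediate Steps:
o(l, y) = 136 (o(l, y) = -8 + (8 + 4)**2 = -8 + 12**2 = -8 + 144 = 136)
U = 70
b(k) = 9*k**2 (b(k) = 9*(k*k) = 9*k**2)
o(G(F(-3, -1), 3), 249) - b(U) = 136 - 9*70**2 = 136 - 9*4900 = 136 - 1*44100 = 136 - 44100 = -43964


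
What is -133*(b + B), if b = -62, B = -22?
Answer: 11172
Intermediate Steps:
-133*(b + B) = -133*(-62 - 22) = -133*(-84) = 11172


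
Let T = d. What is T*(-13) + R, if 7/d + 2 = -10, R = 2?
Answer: 115/12 ≈ 9.5833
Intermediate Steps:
d = -7/12 (d = 7/(-2 - 10) = 7/(-12) = 7*(-1/12) = -7/12 ≈ -0.58333)
T = -7/12 ≈ -0.58333
T*(-13) + R = -7/12*(-13) + 2 = 91/12 + 2 = 115/12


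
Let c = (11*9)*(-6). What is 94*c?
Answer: -55836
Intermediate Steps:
c = -594 (c = 99*(-6) = -594)
94*c = 94*(-594) = -55836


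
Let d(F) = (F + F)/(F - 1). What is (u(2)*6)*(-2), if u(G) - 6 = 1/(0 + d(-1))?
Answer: -84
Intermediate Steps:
d(F) = 2*F/(-1 + F) (d(F) = (2*F)/(-1 + F) = 2*F/(-1 + F))
u(G) = 7 (u(G) = 6 + 1/(0 + 2*(-1)/(-1 - 1)) = 6 + 1/(0 + 2*(-1)/(-2)) = 6 + 1/(0 + 2*(-1)*(-1/2)) = 6 + 1/(0 + 1) = 6 + 1/1 = 6 + 1 = 7)
(u(2)*6)*(-2) = (7*6)*(-2) = 42*(-2) = -84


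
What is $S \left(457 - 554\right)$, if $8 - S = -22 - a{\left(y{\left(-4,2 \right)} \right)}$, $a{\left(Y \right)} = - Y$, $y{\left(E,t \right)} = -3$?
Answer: $-3201$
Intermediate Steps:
$S = 33$ ($S = 8 - \left(-22 - \left(-1\right) \left(-3\right)\right) = 8 - \left(-22 - 3\right) = 8 - -25 = 8 + 25 = 33$)
$S \left(457 - 554\right) = 33 \left(457 - 554\right) = 33 \left(-97\right) = -3201$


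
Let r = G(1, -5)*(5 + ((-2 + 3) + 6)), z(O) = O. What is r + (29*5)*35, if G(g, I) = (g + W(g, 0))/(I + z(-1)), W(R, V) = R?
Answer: 5071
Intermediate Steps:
G(g, I) = 2*g/(-1 + I) (G(g, I) = (g + g)/(I - 1) = (2*g)/(-1 + I) = 2*g/(-1 + I))
r = -4 (r = (2*1/(-1 - 5))*(5 + ((-2 + 3) + 6)) = (2*1/(-6))*(5 + (1 + 6)) = (2*1*(-⅙))*(5 + 7) = -⅓*12 = -4)
r + (29*5)*35 = -4 + (29*5)*35 = -4 + 145*35 = -4 + 5075 = 5071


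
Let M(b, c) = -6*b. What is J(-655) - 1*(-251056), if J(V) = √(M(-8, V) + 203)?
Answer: 251056 + √251 ≈ 2.5107e+5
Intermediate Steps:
J(V) = √251 (J(V) = √(-6*(-8) + 203) = √(48 + 203) = √251)
J(-655) - 1*(-251056) = √251 - 1*(-251056) = √251 + 251056 = 251056 + √251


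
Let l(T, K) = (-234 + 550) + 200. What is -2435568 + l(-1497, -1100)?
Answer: -2435052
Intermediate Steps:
l(T, K) = 516 (l(T, K) = 316 + 200 = 516)
-2435568 + l(-1497, -1100) = -2435568 + 516 = -2435052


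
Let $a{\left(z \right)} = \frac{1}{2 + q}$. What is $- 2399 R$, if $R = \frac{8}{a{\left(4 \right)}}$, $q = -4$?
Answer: $38384$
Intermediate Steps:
$a{\left(z \right)} = - \frac{1}{2}$ ($a{\left(z \right)} = \frac{1}{2 - 4} = \frac{1}{-2} = - \frac{1}{2}$)
$R = -16$ ($R = \frac{8}{- \frac{1}{2}} = 8 \left(-2\right) = -16$)
$- 2399 R = \left(-2399\right) \left(-16\right) = 38384$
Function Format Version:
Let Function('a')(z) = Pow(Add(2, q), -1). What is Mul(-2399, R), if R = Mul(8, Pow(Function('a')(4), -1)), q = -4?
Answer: 38384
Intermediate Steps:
Function('a')(z) = Rational(-1, 2) (Function('a')(z) = Pow(Add(2, -4), -1) = Pow(-2, -1) = Rational(-1, 2))
R = -16 (R = Mul(8, Pow(Rational(-1, 2), -1)) = Mul(8, -2) = -16)
Mul(-2399, R) = Mul(-2399, -16) = 38384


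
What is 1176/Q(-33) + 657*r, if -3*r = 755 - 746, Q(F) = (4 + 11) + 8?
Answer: -44157/23 ≈ -1919.9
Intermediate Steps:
Q(F) = 23 (Q(F) = 15 + 8 = 23)
r = -3 (r = -(755 - 746)/3 = -⅓*9 = -3)
1176/Q(-33) + 657*r = 1176/23 + 657*(-3) = 1176*(1/23) - 1971 = 1176/23 - 1971 = -44157/23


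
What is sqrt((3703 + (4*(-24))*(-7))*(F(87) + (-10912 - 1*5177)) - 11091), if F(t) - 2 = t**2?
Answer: I*sqrt(37277341) ≈ 6105.5*I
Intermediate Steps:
F(t) = 2 + t**2
sqrt((3703 + (4*(-24))*(-7))*(F(87) + (-10912 - 1*5177)) - 11091) = sqrt((3703 + (4*(-24))*(-7))*((2 + 87**2) + (-10912 - 1*5177)) - 11091) = sqrt((3703 - 96*(-7))*((2 + 7569) + (-10912 - 5177)) - 11091) = sqrt((3703 + 672)*(7571 - 16089) - 11091) = sqrt(4375*(-8518) - 11091) = sqrt(-37266250 - 11091) = sqrt(-37277341) = I*sqrt(37277341)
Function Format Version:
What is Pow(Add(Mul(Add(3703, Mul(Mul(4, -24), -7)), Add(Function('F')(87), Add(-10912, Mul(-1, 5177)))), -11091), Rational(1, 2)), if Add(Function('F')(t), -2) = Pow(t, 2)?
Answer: Mul(I, Pow(37277341, Rational(1, 2))) ≈ Mul(6105.5, I)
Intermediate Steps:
Function('F')(t) = Add(2, Pow(t, 2))
Pow(Add(Mul(Add(3703, Mul(Mul(4, -24), -7)), Add(Function('F')(87), Add(-10912, Mul(-1, 5177)))), -11091), Rational(1, 2)) = Pow(Add(Mul(Add(3703, Mul(Mul(4, -24), -7)), Add(Add(2, Pow(87, 2)), Add(-10912, Mul(-1, 5177)))), -11091), Rational(1, 2)) = Pow(Add(Mul(Add(3703, Mul(-96, -7)), Add(Add(2, 7569), Add(-10912, -5177))), -11091), Rational(1, 2)) = Pow(Add(Mul(Add(3703, 672), Add(7571, -16089)), -11091), Rational(1, 2)) = Pow(Add(Mul(4375, -8518), -11091), Rational(1, 2)) = Pow(Add(-37266250, -11091), Rational(1, 2)) = Pow(-37277341, Rational(1, 2)) = Mul(I, Pow(37277341, Rational(1, 2)))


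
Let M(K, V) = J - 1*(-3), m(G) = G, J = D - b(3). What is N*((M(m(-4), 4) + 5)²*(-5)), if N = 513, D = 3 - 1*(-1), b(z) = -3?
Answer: -577125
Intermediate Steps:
D = 4 (D = 3 + 1 = 4)
J = 7 (J = 4 - 1*(-3) = 4 + 3 = 7)
M(K, V) = 10 (M(K, V) = 7 - 1*(-3) = 7 + 3 = 10)
N*((M(m(-4), 4) + 5)²*(-5)) = 513*((10 + 5)²*(-5)) = 513*(15²*(-5)) = 513*(225*(-5)) = 513*(-1125) = -577125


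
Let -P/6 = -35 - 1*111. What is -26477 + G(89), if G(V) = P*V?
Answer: 51487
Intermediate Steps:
P = 876 (P = -6*(-35 - 1*111) = -6*(-35 - 111) = -6*(-146) = 876)
G(V) = 876*V
-26477 + G(89) = -26477 + 876*89 = -26477 + 77964 = 51487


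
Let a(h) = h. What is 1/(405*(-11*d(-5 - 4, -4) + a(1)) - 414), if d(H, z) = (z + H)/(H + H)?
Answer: -2/6453 ≈ -0.00030993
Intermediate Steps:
d(H, z) = (H + z)/(2*H) (d(H, z) = (H + z)/((2*H)) = (H + z)*(1/(2*H)) = (H + z)/(2*H))
1/(405*(-11*d(-5 - 4, -4) + a(1)) - 414) = 1/(405*(-11*((-5 - 4) - 4)/(2*(-5 - 4)) + 1) - 414) = 1/(405*(-11*(-9 - 4)/(2*(-9)) + 1) - 414) = 1/(405*(-11*(-1)*(-13)/(2*9) + 1) - 414) = 1/(405*(-11*13/18 + 1) - 414) = 1/(405*(-143/18 + 1) - 414) = 1/(405*(-125/18) - 414) = 1/(-5625/2 - 414) = 1/(-6453/2) = -2/6453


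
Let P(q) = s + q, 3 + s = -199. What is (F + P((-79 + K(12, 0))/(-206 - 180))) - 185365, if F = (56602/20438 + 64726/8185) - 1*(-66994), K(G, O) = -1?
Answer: -1913948868815688/16143005395 ≈ -1.1856e+5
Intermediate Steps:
s = -202 (s = -3 - 199 = -202)
F = 5604439728589/83642515 (F = (56602*(1/20438) + 64726*(1/8185)) + 66994 = (28301/10219 + 64726/8185) + 66994 = 893078679/83642515 + 66994 = 5604439728589/83642515 ≈ 67005.)
P(q) = -202 + q
(F + P((-79 + K(12, 0))/(-206 - 180))) - 185365 = (5604439728589/83642515 + (-202 + (-79 - 1)/(-206 - 180))) - 185365 = (5604439728589/83642515 + (-202 - 80/(-386))) - 185365 = (5604439728589/83642515 + (-202 - 80*(-1/386))) - 185365 = (5604439728589/83642515 + (-202 + 40/193)) - 185365 = (5604439728589/83642515 - 38946/193) - 185365 = 1078399326228487/16143005395 - 185365 = -1913948868815688/16143005395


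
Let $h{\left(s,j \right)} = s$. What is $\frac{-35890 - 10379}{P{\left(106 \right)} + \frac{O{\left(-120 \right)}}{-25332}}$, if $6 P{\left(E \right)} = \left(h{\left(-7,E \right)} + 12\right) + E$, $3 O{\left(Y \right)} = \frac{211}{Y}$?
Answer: $- \frac{421951070880}{168711331} \approx -2501.0$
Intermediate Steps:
$O{\left(Y \right)} = \frac{211}{3 Y}$ ($O{\left(Y \right)} = \frac{211 \frac{1}{Y}}{3} = \frac{211}{3 Y}$)
$P{\left(E \right)} = \frac{5}{6} + \frac{E}{6}$ ($P{\left(E \right)} = \frac{\left(-7 + 12\right) + E}{6} = \frac{5 + E}{6} = \frac{5}{6} + \frac{E}{6}$)
$\frac{-35890 - 10379}{P{\left(106 \right)} + \frac{O{\left(-120 \right)}}{-25332}} = \frac{-35890 - 10379}{\left(\frac{5}{6} + \frac{1}{6} \cdot 106\right) + \frac{\frac{211}{3} \frac{1}{-120}}{-25332}} = - \frac{46269}{\left(\frac{5}{6} + \frac{53}{3}\right) + \frac{211}{3} \left(- \frac{1}{120}\right) \left(- \frac{1}{25332}\right)} = - \frac{46269}{\frac{37}{2} - - \frac{211}{9119520}} = - \frac{46269}{\frac{37}{2} + \frac{211}{9119520}} = - \frac{46269}{\frac{168711331}{9119520}} = \left(-46269\right) \frac{9119520}{168711331} = - \frac{421951070880}{168711331}$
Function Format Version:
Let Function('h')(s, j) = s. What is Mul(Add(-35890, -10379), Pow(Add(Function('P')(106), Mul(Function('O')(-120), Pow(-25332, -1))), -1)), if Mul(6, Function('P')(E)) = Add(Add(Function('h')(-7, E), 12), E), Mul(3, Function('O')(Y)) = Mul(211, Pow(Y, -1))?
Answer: Rational(-421951070880, 168711331) ≈ -2501.0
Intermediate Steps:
Function('O')(Y) = Mul(Rational(211, 3), Pow(Y, -1)) (Function('O')(Y) = Mul(Rational(1, 3), Mul(211, Pow(Y, -1))) = Mul(Rational(211, 3), Pow(Y, -1)))
Function('P')(E) = Add(Rational(5, 6), Mul(Rational(1, 6), E)) (Function('P')(E) = Mul(Rational(1, 6), Add(Add(-7, 12), E)) = Mul(Rational(1, 6), Add(5, E)) = Add(Rational(5, 6), Mul(Rational(1, 6), E)))
Mul(Add(-35890, -10379), Pow(Add(Function('P')(106), Mul(Function('O')(-120), Pow(-25332, -1))), -1)) = Mul(Add(-35890, -10379), Pow(Add(Add(Rational(5, 6), Mul(Rational(1, 6), 106)), Mul(Mul(Rational(211, 3), Pow(-120, -1)), Pow(-25332, -1))), -1)) = Mul(-46269, Pow(Add(Add(Rational(5, 6), Rational(53, 3)), Mul(Mul(Rational(211, 3), Rational(-1, 120)), Rational(-1, 25332))), -1)) = Mul(-46269, Pow(Add(Rational(37, 2), Mul(Rational(-211, 360), Rational(-1, 25332))), -1)) = Mul(-46269, Pow(Add(Rational(37, 2), Rational(211, 9119520)), -1)) = Mul(-46269, Pow(Rational(168711331, 9119520), -1)) = Mul(-46269, Rational(9119520, 168711331)) = Rational(-421951070880, 168711331)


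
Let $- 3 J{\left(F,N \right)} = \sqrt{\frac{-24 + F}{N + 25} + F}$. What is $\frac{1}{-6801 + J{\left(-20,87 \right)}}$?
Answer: $- \frac{1713852}{11655908023} + \frac{6 i \sqrt{3997}}{11655908023} \approx -0.00014704 + 3.2544 \cdot 10^{-8} i$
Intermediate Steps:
$J{\left(F,N \right)} = - \frac{\sqrt{F + \frac{-24 + F}{25 + N}}}{3}$ ($J{\left(F,N \right)} = - \frac{\sqrt{\frac{-24 + F}{N + 25} + F}}{3} = - \frac{\sqrt{\frac{-24 + F}{25 + N} + F}}{3} = - \frac{\sqrt{F + \frac{-24 + F}{25 + N}}}{3}$)
$\frac{1}{-6801 + J{\left(-20,87 \right)}} = \frac{1}{-6801 - \frac{\sqrt{\frac{-24 - 20 - 20 \left(25 + 87\right)}{25 + 87}}}{3}} = \frac{1}{-6801 - \frac{\sqrt{\frac{-24 - 20 - 2240}{112}}}{3}} = \frac{1}{-6801 - \frac{\sqrt{\frac{1}{112} \left(-2284\right)}}{3}} = \frac{1}{-6801 - \frac{\sqrt{- \frac{571}{28}}}{3}} = \frac{1}{-6801 - \frac{\frac{1}{14} i \sqrt{3997}}{3}} = \frac{1}{-6801 - \frac{i \sqrt{3997}}{42}}$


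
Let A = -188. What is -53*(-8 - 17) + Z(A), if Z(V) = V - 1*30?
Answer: 1107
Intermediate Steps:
Z(V) = -30 + V (Z(V) = V - 30 = -30 + V)
-53*(-8 - 17) + Z(A) = -53*(-8 - 17) + (-30 - 188) = -53*(-25) - 218 = 1325 - 218 = 1107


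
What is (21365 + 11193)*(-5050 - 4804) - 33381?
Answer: -320859913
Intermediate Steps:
(21365 + 11193)*(-5050 - 4804) - 33381 = 32558*(-9854) - 33381 = -320826532 - 33381 = -320859913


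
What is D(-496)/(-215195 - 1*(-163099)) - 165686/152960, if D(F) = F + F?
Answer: -33124381/31127360 ≈ -1.0642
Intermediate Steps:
D(F) = 2*F
D(-496)/(-215195 - 1*(-163099)) - 165686/152960 = (2*(-496))/(-215195 - 1*(-163099)) - 165686/152960 = -992/(-215195 + 163099) - 165686*1/152960 = -992/(-52096) - 82843/76480 = -992*(-1/52096) - 82843/76480 = 31/1628 - 82843/76480 = -33124381/31127360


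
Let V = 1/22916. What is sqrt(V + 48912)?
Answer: sqrt(6421449294497)/11458 ≈ 221.16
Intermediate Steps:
V = 1/22916 ≈ 4.3638e-5
sqrt(V + 48912) = sqrt(1/22916 + 48912) = sqrt(1120867393/22916) = sqrt(6421449294497)/11458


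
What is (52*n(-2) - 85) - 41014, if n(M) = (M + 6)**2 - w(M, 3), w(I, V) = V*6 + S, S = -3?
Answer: -41047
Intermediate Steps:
w(I, V) = -3 + 6*V (w(I, V) = V*6 - 3 = 6*V - 3 = -3 + 6*V)
n(M) = -15 + (6 + M)**2 (n(M) = (M + 6)**2 - (-3 + 6*3) = (6 + M)**2 - (-3 + 18) = (6 + M)**2 - 1*15 = (6 + M)**2 - 15 = -15 + (6 + M)**2)
(52*n(-2) - 85) - 41014 = (52*(-15 + (6 - 2)**2) - 85) - 41014 = (52*(-15 + 4**2) - 85) - 41014 = (52*(-15 + 16) - 85) - 41014 = (52*1 - 85) - 41014 = (52 - 85) - 41014 = -33 - 41014 = -41047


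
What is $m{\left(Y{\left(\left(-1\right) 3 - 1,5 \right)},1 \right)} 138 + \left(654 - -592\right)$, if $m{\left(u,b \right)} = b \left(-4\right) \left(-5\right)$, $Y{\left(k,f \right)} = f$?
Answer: $4006$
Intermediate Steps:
$m{\left(u,b \right)} = 20 b$ ($m{\left(u,b \right)} = - 4 b \left(-5\right) = 20 b$)
$m{\left(Y{\left(\left(-1\right) 3 - 1,5 \right)},1 \right)} 138 + \left(654 - -592\right) = 20 \cdot 1 \cdot 138 + \left(654 - -592\right) = 20 \cdot 138 + \left(654 + 592\right) = 2760 + 1246 = 4006$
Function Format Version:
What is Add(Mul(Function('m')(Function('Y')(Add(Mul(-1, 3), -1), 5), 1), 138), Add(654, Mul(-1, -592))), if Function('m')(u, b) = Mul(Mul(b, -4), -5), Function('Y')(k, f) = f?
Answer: 4006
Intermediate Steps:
Function('m')(u, b) = Mul(20, b) (Function('m')(u, b) = Mul(Mul(-4, b), -5) = Mul(20, b))
Add(Mul(Function('m')(Function('Y')(Add(Mul(-1, 3), -1), 5), 1), 138), Add(654, Mul(-1, -592))) = Add(Mul(Mul(20, 1), 138), Add(654, Mul(-1, -592))) = Add(Mul(20, 138), Add(654, 592)) = Add(2760, 1246) = 4006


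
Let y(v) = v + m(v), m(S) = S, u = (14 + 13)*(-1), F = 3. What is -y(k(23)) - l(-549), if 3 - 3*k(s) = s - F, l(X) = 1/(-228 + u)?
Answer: 2891/255 ≈ 11.337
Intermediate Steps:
u = -27 (u = 27*(-1) = -27)
l(X) = -1/255 (l(X) = 1/(-228 - 27) = 1/(-255) = -1/255)
k(s) = 2 - s/3 (k(s) = 1 - (s - 1*3)/3 = 1 - (s - 3)/3 = 1 - (-3 + s)/3 = 1 + (1 - s/3) = 2 - s/3)
y(v) = 2*v (y(v) = v + v = 2*v)
-y(k(23)) - l(-549) = -2*(2 - ⅓*23) - 1*(-1/255) = -2*(2 - 23/3) + 1/255 = -2*(-17)/3 + 1/255 = -1*(-34/3) + 1/255 = 34/3 + 1/255 = 2891/255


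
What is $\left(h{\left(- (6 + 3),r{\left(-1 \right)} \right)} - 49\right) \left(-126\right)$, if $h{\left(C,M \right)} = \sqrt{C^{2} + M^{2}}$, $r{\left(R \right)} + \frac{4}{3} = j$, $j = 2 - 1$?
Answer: $6174 - 42 \sqrt{730} \approx 5039.2$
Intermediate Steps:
$j = 1$ ($j = 2 - 1 = 1$)
$r{\left(R \right)} = - \frac{1}{3}$ ($r{\left(R \right)} = - \frac{4}{3} + 1 = - \frac{1}{3}$)
$\left(h{\left(- (6 + 3),r{\left(-1 \right)} \right)} - 49\right) \left(-126\right) = \left(\sqrt{\left(- (6 + 3)\right)^{2} + \left(- \frac{1}{3}\right)^{2}} - 49\right) \left(-126\right) = \left(\sqrt{\left(\left(-1\right) 9\right)^{2} + \frac{1}{9}} - 49\right) \left(-126\right) = \left(\sqrt{\left(-9\right)^{2} + \frac{1}{9}} - 49\right) \left(-126\right) = \left(\sqrt{81 + \frac{1}{9}} - 49\right) \left(-126\right) = \left(\sqrt{\frac{730}{9}} - 49\right) \left(-126\right) = \left(\frac{\sqrt{730}}{3} - 49\right) \left(-126\right) = \left(-49 + \frac{\sqrt{730}}{3}\right) \left(-126\right) = 6174 - 42 \sqrt{730}$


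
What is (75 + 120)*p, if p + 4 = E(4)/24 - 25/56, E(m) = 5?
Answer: -5785/7 ≈ -826.43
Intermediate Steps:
p = -89/21 (p = -4 + (5/24 - 25/56) = -4 - 5/21 = -89/21 ≈ -4.2381)
(75 + 120)*p = (75 + 120)*(-89/21) = 195*(-89/21) = -5785/7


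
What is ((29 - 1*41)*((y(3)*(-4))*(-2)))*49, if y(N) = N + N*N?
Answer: -56448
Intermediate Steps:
y(N) = N + N²
((29 - 1*41)*((y(3)*(-4))*(-2)))*49 = ((29 - 1*41)*(((3*(1 + 3))*(-4))*(-2)))*49 = ((29 - 41)*(((3*4)*(-4))*(-2)))*49 = -12*12*(-4)*(-2)*49 = -(-576)*(-2)*49 = -12*96*49 = -1152*49 = -56448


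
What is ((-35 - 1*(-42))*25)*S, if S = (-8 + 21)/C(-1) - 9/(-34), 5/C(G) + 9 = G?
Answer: -153125/34 ≈ -4503.7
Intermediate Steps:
C(G) = 5/(-9 + G)
S = -875/34 (S = (-8 + 21)/((5/(-9 - 1))) - 9/(-34) = 13/((5/(-10))) - 9*(-1/34) = 13/((5*(-1/10))) + 9/34 = 13/(-1/2) + 9/34 = 13*(-2) + 9/34 = -26 + 9/34 = -875/34 ≈ -25.735)
((-35 - 1*(-42))*25)*S = ((-35 - 1*(-42))*25)*(-875/34) = ((-35 + 42)*25)*(-875/34) = (7*25)*(-875/34) = 175*(-875/34) = -153125/34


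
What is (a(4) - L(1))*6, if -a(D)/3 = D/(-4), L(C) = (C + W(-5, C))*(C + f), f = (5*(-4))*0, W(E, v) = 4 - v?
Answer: -6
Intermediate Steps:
f = 0 (f = -20*0 = 0)
L(C) = 4*C (L(C) = (C + (4 - C))*(C + 0) = 4*C)
a(D) = 3*D/4 (a(D) = -3*D/(-4) = -3*D*(-1)/4 = -(-3)*D/4 = 3*D/4)
(a(4) - L(1))*6 = ((¾)*4 - 4)*6 = (3 - 1*4)*6 = (3 - 4)*6 = -1*6 = -6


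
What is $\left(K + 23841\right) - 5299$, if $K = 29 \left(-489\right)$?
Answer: $4361$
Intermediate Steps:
$K = -14181$
$\left(K + 23841\right) - 5299 = \left(-14181 + 23841\right) - 5299 = 9660 - 5299 = 4361$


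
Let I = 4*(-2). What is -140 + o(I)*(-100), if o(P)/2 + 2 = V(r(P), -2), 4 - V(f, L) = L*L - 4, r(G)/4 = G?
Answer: -540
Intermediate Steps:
r(G) = 4*G
V(f, L) = 8 - L² (V(f, L) = 4 - (L*L - 4) = 4 - (L² - 4) = 4 - (-4 + L²) = 4 + (4 - L²) = 8 - L²)
I = -8
o(P) = 4 (o(P) = -4 + 2*(8 - 1*(-2)²) = -4 + 2*(8 - 1*4) = -4 + 2*(8 - 4) = -4 + 2*4 = -4 + 8 = 4)
-140 + o(I)*(-100) = -140 + 4*(-100) = -140 - 400 = -540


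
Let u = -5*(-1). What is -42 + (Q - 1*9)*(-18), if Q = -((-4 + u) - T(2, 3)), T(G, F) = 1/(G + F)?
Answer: 672/5 ≈ 134.40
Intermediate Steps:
u = 5
T(G, F) = 1/(F + G)
Q = -⅘ (Q = -((-4 + 5) - 1/(3 + 2)) = -(1 - 1/5) = -(1 - 1*⅕) = -(1 - ⅕) = -1*⅘ = -⅘ ≈ -0.80000)
-42 + (Q - 1*9)*(-18) = -42 + (-⅘ - 1*9)*(-18) = -42 + (-⅘ - 9)*(-18) = -42 - 49/5*(-18) = -42 + 882/5 = 672/5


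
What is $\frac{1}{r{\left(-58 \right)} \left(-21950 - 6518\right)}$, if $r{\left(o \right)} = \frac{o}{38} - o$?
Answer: $- \frac{19}{30546164} \approx -6.2201 \cdot 10^{-7}$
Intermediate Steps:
$r{\left(o \right)} = - \frac{37 o}{38}$ ($r{\left(o \right)} = o \frac{1}{38} - o = \frac{o}{38} - o = - \frac{37 o}{38}$)
$\frac{1}{r{\left(-58 \right)} \left(-21950 - 6518\right)} = \frac{1}{\left(- \frac{37}{38}\right) \left(-58\right) \left(-21950 - 6518\right)} = \frac{1}{\frac{1073}{19} \left(-21950 - 6518\right)} = \frac{19}{1073 \left(-28468\right)} = \frac{19}{1073} \left(- \frac{1}{28468}\right) = - \frac{19}{30546164}$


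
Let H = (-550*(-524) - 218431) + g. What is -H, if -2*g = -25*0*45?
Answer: -69769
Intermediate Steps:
g = 0 (g = -(-25*0)*45/2 = -0*45 = -½*0 = 0)
H = 69769 (H = (-550*(-524) - 218431) + 0 = (288200 - 218431) + 0 = 69769 + 0 = 69769)
-H = -1*69769 = -69769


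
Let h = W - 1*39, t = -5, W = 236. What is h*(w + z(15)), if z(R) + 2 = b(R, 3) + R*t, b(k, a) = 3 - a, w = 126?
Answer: 9653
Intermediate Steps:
z(R) = -2 - 5*R (z(R) = -2 + ((3 - 1*3) + R*(-5)) = -2 + ((3 - 3) - 5*R) = -2 + (0 - 5*R) = -2 - 5*R)
h = 197 (h = 236 - 1*39 = 236 - 39 = 197)
h*(w + z(15)) = 197*(126 + (-2 - 5*15)) = 197*(126 + (-2 - 75)) = 197*(126 - 77) = 197*49 = 9653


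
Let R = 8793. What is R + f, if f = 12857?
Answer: 21650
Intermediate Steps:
R + f = 8793 + 12857 = 21650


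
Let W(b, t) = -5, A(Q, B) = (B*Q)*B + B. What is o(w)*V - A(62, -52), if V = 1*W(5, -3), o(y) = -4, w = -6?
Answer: -167576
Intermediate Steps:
A(Q, B) = B + Q*B² (A(Q, B) = Q*B² + B = B + Q*B²)
V = -5 (V = 1*(-5) = -5)
o(w)*V - A(62, -52) = -4*(-5) - (-52)*(1 - 52*62) = 20 - (-52)*(1 - 3224) = 20 - (-52)*(-3223) = 20 - 1*167596 = 20 - 167596 = -167576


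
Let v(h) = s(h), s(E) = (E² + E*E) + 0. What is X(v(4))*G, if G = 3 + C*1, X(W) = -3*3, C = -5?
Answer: 18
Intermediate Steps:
s(E) = 2*E² (s(E) = (E² + E²) + 0 = 2*E² + 0 = 2*E²)
v(h) = 2*h²
X(W) = -9
G = -2 (G = 3 - 5*1 = 3 - 5 = -2)
X(v(4))*G = -9*(-2) = 18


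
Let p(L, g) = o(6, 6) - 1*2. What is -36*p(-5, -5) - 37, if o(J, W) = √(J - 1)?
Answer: 35 - 36*√5 ≈ -45.498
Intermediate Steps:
o(J, W) = √(-1 + J)
p(L, g) = -2 + √5 (p(L, g) = √(-1 + 6) - 1*2 = √5 - 2 = -2 + √5)
-36*p(-5, -5) - 37 = -36*(-2 + √5) - 37 = (72 - 36*√5) - 37 = 35 - 36*√5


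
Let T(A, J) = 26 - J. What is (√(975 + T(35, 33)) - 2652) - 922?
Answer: -3574 + 22*√2 ≈ -3542.9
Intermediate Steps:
(√(975 + T(35, 33)) - 2652) - 922 = (√(975 + (26 - 1*33)) - 2652) - 922 = (√(975 + (26 - 33)) - 2652) - 922 = (√(975 - 7) - 2652) - 922 = (√968 - 2652) - 922 = (22*√2 - 2652) - 922 = (-2652 + 22*√2) - 922 = -3574 + 22*√2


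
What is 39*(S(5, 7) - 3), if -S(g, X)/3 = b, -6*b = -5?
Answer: -429/2 ≈ -214.50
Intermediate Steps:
b = ⅚ (b = -⅙*(-5) = ⅚ ≈ 0.83333)
S(g, X) = -5/2 (S(g, X) = -3*⅚ = -5/2)
39*(S(5, 7) - 3) = 39*(-5/2 - 3) = 39*(-11/2) = -429/2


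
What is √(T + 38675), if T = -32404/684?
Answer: 2*√31375289/57 ≈ 196.54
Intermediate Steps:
T = -8101/171 (T = -32404*1/684 = -8101/171 ≈ -47.374)
√(T + 38675) = √(-8101/171 + 38675) = √(6605324/171) = 2*√31375289/57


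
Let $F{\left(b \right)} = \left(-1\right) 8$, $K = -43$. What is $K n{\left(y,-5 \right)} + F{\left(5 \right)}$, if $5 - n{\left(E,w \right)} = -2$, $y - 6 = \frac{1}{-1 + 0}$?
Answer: $-309$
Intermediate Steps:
$y = 5$ ($y = 6 + \frac{1}{-1 + 0} = 6 + \frac{1}{-1} = 6 - 1 = 5$)
$F{\left(b \right)} = -8$
$n{\left(E,w \right)} = 7$ ($n{\left(E,w \right)} = 5 - -2 = 5 + 2 = 7$)
$K n{\left(y,-5 \right)} + F{\left(5 \right)} = \left(-43\right) 7 - 8 = -301 - 8 = -309$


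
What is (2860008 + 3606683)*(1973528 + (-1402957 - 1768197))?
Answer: -7744677275566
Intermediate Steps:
(2860008 + 3606683)*(1973528 + (-1402957 - 1768197)) = 6466691*(1973528 - 3171154) = 6466691*(-1197626) = -7744677275566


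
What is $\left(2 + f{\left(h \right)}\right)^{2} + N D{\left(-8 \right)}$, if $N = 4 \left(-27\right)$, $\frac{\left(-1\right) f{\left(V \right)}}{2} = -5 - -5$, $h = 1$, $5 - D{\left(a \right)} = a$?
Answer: $-1400$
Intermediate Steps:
$D{\left(a \right)} = 5 - a$
$f{\left(V \right)} = 0$ ($f{\left(V \right)} = - 2 \left(-5 - -5\right) = - 2 \left(-5 + 5\right) = \left(-2\right) 0 = 0$)
$N = -108$
$\left(2 + f{\left(h \right)}\right)^{2} + N D{\left(-8 \right)} = \left(2 + 0\right)^{2} - 108 \left(5 - -8\right) = 2^{2} - 108 \left(5 + 8\right) = 4 - 1404 = -1400$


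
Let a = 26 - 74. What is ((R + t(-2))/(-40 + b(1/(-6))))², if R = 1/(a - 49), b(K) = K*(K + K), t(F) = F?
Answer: 12320100/4864086049 ≈ 0.0025329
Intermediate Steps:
a = -48
b(K) = 2*K² (b(K) = K*(2*K) = 2*K²)
R = -1/97 (R = 1/(-48 - 49) = 1/(-97) = -1/97 ≈ -0.010309)
((R + t(-2))/(-40 + b(1/(-6))))² = ((-1/97 - 2)/(-40 + 2*(1/(-6))²))² = (-195/(97*(-40 + 2*(-⅙)²)))² = (-195/(97*(-40 + 2*(1/36))))² = (-195/(97*(-40 + 1/18)))² = (-195/(97*(-719/18)))² = (-195/97*(-18/719))² = (3510/69743)² = 12320100/4864086049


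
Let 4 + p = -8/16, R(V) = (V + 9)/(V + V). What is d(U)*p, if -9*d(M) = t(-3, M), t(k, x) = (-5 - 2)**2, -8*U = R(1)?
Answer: 49/2 ≈ 24.500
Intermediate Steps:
R(V) = (9 + V)/(2*V) (R(V) = (9 + V)/((2*V)) = (9 + V)*(1/(2*V)) = (9 + V)/(2*V))
U = -5/8 (U = -(9 + 1)/(16*1) = -10/16 = -1/8*5 = -5/8 ≈ -0.62500)
p = -9/2 (p = -4 - 8/16 = -4 - 8*1/16 = -4 - 1/2 = -9/2 ≈ -4.5000)
t(k, x) = 49 (t(k, x) = (-7)**2 = 49)
d(M) = -49/9 (d(M) = -1/9*49 = -49/9)
d(U)*p = -49/9*(-9/2) = 49/2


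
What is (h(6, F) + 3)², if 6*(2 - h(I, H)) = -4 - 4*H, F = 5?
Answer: 81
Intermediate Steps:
h(I, H) = 8/3 + 2*H/3 (h(I, H) = 2 - (-4 - 4*H)/6 = 2 + (⅔ + 2*H/3) = 8/3 + 2*H/3)
(h(6, F) + 3)² = ((8/3 + (⅔)*5) + 3)² = ((8/3 + 10/3) + 3)² = (6 + 3)² = 9² = 81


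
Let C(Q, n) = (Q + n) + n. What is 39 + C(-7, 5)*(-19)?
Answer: -18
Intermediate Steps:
C(Q, n) = Q + 2*n
39 + C(-7, 5)*(-19) = 39 + (-7 + 2*5)*(-19) = 39 + (-7 + 10)*(-19) = 39 + 3*(-19) = 39 - 57 = -18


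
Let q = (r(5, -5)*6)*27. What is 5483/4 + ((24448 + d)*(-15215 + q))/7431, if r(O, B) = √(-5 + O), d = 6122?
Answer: -606582009/9908 ≈ -61221.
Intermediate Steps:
q = 0 (q = (√(-5 + 5)*6)*27 = (√0*6)*27 = (0*6)*27 = 0*27 = 0)
5483/4 + ((24448 + d)*(-15215 + q))/7431 = 5483/4 + ((24448 + 6122)*(-15215 + 0))/7431 = 5483*(¼) + (30570*(-15215))*(1/7431) = 5483/4 - 465122550*1/7431 = 5483/4 - 155040850/2477 = -606582009/9908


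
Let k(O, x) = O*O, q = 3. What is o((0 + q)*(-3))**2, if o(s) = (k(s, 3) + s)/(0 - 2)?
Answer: 1296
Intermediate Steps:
k(O, x) = O**2
o(s) = -s/2 - s**2/2 (o(s) = (s**2 + s)/(0 - 2) = (s + s**2)/(-2) = (s + s**2)*(-1/2) = -s/2 - s**2/2)
o((0 + q)*(-3))**2 = (((0 + 3)*(-3))*(-1 - (0 + 3)*(-3))/2)**2 = ((3*(-3))*(-1 - 3*(-3))/2)**2 = ((1/2)*(-9)*(-1 - 1*(-9)))**2 = ((1/2)*(-9)*(-1 + 9))**2 = ((1/2)*(-9)*8)**2 = (-36)**2 = 1296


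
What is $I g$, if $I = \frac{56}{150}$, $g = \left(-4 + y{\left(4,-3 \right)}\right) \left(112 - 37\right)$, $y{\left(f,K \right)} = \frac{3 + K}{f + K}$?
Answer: $-112$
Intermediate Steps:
$y{\left(f,K \right)} = \frac{3 + K}{K + f}$
$g = -300$ ($g = \left(-4 + \frac{3 - 3}{-3 + 4}\right) \left(112 - 37\right) = \left(-4 + 1^{-1} \cdot 0\right) 75 = \left(-4 + 1 \cdot 0\right) 75 = \left(-4 + 0\right) 75 = \left(-4\right) 75 = -300$)
$I = \frac{28}{75}$ ($I = 56 \cdot \frac{1}{150} = \frac{28}{75} \approx 0.37333$)
$I g = \frac{28}{75} \left(-300\right) = -112$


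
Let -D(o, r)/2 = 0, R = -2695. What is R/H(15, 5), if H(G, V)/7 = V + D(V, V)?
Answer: -77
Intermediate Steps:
D(o, r) = 0 (D(o, r) = -2*0 = 0)
H(G, V) = 7*V (H(G, V) = 7*(V + 0) = 7*V)
R/H(15, 5) = -2695/(7*5) = -2695/35 = -2695*1/35 = -77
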